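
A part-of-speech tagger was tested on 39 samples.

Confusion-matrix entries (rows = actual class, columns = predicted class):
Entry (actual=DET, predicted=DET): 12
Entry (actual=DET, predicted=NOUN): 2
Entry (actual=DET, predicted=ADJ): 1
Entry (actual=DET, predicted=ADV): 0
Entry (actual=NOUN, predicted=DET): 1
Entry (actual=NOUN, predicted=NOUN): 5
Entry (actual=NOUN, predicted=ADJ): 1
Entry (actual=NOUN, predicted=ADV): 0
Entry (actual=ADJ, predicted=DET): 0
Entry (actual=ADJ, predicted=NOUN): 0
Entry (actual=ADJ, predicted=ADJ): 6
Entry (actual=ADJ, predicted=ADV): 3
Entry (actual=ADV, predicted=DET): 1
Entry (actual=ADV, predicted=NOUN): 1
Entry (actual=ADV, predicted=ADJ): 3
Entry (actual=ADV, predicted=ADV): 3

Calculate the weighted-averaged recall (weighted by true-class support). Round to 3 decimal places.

0.667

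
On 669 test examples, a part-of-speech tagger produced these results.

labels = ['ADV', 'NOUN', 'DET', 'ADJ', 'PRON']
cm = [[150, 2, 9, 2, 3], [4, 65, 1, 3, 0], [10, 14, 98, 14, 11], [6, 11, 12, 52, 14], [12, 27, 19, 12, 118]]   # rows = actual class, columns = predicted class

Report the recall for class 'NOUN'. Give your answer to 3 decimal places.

0.890

Treat 'NOUN' as positive and all other classes as negative.
recall = TP/(TP+FN).
NOUN: TP=65, FN=4+1+3+0=8 → 65/73 = 0.8904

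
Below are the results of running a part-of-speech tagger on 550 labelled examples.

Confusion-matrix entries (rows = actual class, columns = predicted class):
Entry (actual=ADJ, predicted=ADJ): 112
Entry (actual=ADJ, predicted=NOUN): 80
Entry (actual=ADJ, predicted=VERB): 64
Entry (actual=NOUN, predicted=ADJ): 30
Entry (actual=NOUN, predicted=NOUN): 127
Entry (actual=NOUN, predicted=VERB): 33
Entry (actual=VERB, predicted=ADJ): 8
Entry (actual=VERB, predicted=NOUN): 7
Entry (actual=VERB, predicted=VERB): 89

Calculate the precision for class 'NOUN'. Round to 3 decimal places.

Treat 'NOUN' as positive and all other classes as negative.
precision = TP/(TP+FP).
NOUN: TP=127, FP=80+7=87 → 127/214 = 0.5935

0.593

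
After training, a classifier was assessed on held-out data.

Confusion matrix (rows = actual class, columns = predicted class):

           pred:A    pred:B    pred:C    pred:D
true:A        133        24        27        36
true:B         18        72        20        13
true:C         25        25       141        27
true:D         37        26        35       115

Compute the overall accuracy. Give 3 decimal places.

Accuracy = trace / total = (133+72+141+115=461) / 774 = 461/774 = 0.596

0.596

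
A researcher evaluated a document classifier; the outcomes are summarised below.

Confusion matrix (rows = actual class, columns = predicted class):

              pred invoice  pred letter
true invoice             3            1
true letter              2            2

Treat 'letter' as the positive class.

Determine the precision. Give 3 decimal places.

Precision = TP/(TP+FP) = 2/(2+1) = 2/3 = 0.667

0.667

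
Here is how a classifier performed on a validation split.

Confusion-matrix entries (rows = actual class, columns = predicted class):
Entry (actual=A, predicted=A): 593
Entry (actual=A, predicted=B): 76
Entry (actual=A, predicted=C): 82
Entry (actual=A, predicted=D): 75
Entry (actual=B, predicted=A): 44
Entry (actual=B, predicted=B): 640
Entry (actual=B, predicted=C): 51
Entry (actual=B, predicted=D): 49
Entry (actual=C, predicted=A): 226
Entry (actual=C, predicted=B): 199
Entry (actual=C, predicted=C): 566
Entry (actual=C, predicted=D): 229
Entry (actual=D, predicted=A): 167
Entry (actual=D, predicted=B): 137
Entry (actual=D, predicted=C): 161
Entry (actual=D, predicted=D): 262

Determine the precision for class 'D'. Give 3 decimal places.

precision = TP/(TP+FP).
D: TP=262, FP=75+49+229=353 → 262/615 = 0.4260

0.426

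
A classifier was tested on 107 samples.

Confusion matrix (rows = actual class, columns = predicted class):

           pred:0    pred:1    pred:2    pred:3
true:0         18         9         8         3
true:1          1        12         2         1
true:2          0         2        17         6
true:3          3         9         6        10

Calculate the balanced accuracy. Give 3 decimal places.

Balanced accuracy = mean of per-class recall.
  0: recall = 18/38 = 0.4737
  1: recall = 12/16 = 0.7500
  2: recall = 17/25 = 0.6800
  3: recall = 10/28 = 0.3571
Mean = (0.4737 + 0.7500 + 0.6800 + 0.3571) / 4 = 0.565

0.565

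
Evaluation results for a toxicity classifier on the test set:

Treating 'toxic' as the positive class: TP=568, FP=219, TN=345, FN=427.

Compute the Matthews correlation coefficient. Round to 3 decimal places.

0.175

MCC = (TP·TN − FP·FN) / √((TP+FP)(TP+FN)(TN+FP)(TN+FN))
Numerator = 568·345 − 219·427 = 102447
Denominator = √(787·995·564·772) = √340952765520 = 583911.6076
MCC = 102447 / 583911.6076 = 0.175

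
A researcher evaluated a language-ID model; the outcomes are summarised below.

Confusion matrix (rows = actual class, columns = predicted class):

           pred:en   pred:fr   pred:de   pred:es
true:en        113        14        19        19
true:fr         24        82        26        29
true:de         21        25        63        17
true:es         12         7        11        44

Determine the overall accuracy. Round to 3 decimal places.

Accuracy = trace / total = (113+82+63+44=302) / 526 = 302/526 = 0.574

0.574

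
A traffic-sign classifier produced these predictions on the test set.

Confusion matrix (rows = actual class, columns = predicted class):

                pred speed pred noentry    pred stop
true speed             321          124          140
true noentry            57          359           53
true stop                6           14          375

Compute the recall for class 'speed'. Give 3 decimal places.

0.549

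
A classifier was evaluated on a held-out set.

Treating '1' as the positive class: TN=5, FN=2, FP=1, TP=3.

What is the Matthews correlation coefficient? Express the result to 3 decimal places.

0.449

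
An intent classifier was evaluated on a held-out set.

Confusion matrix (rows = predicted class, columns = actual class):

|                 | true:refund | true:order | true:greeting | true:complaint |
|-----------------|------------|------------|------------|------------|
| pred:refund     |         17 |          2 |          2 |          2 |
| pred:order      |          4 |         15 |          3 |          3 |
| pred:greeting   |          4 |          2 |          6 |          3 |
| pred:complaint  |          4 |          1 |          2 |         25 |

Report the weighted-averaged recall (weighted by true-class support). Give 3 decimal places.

Per-class recall (TP/(TP+FN)):
  refund: TP=17, FN=4+4+4=12 → 17/29 = 0.5862
  order: TP=15, FN=2+2+1=5 → 15/20 = 0.7500
  greeting: TP=6, FN=2+3+2=7 → 6/13 = 0.4615
  complaint: TP=25, FN=2+3+3=8 → 25/33 = 0.7576
Weighted-recall = Σ (supportᵢ/N)·recallᵢ with N=95: (29/95)·0.5862 + (20/95)·0.7500 + (13/95)·0.4615 + (33/95)·0.7576 = 0.663

0.663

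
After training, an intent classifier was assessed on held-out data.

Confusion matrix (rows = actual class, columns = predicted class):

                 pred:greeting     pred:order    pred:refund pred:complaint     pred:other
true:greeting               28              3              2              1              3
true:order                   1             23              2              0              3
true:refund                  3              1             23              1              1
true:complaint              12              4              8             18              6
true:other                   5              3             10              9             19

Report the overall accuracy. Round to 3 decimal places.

0.587

Accuracy = trace / total = (28+23+23+18+19=111) / 189 = 111/189 = 0.587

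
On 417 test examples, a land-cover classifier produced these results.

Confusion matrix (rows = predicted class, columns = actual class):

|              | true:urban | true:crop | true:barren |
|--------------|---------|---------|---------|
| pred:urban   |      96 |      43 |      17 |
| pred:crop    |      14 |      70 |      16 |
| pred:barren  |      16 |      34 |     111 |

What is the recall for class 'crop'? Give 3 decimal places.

Take TP from the diagonal, FP from the rest of the 'crop' prediction marginal, FN from the rest of the 'crop' actual marginal.
recall = TP/(TP+FN).
crop: TP=70, FN=43+34=77 → 70/147 = 0.4762

0.476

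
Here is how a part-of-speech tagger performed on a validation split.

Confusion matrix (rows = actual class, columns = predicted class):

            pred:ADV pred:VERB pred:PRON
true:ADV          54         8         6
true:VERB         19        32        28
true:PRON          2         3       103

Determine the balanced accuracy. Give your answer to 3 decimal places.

Balanced accuracy = mean of per-class recall.
  ADV: recall = 54/68 = 0.7941
  VERB: recall = 32/79 = 0.4051
  PRON: recall = 103/108 = 0.9537
Mean = (0.7941 + 0.4051 + 0.9537) / 3 = 0.718

0.718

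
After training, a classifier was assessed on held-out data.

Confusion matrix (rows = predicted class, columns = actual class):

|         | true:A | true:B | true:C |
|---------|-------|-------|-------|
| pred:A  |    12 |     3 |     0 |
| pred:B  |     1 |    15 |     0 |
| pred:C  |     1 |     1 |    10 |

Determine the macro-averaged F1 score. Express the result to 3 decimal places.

0.865

Per-class F1 score (2·TP/(2·TP+FP+FN)):
  A: TP=12, FP=3+0=3, FN=1+1=2 → 24/29 = 0.8276
  B: TP=15, FP=1+0=1, FN=3+1=4 → 30/35 = 0.8571
  C: TP=10, FP=1+1=2, FN=0+0=0 → 20/22 = 0.9091
Macro-F1 score = mean = (0.8276 + 0.8571 + 0.9091) / 3 = 0.865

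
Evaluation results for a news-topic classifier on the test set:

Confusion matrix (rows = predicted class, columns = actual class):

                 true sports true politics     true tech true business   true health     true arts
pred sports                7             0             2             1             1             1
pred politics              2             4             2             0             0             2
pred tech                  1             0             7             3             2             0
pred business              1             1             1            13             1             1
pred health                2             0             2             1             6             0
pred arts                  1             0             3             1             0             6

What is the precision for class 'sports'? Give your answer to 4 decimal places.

0.5833

Treat 'sports' as positive and all other classes as negative.
precision = TP/(TP+FP).
sports: TP=7, FP=0+2+1+1+1=5 → 7/12 = 0.58333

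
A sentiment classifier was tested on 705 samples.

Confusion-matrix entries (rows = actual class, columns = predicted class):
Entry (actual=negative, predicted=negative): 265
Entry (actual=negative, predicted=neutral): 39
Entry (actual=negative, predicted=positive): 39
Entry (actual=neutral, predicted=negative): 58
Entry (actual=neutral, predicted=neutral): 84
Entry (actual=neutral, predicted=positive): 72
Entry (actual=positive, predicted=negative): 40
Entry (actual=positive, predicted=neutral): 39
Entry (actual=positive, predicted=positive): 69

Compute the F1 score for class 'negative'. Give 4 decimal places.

0.7507

Treat 'negative' as positive and all other classes as negative.
F1 score = 2·TP/(2·TP+FP+FN).
negative: TP=265, FP=58+40=98, FN=39+39=78 → 530/706 = 0.75071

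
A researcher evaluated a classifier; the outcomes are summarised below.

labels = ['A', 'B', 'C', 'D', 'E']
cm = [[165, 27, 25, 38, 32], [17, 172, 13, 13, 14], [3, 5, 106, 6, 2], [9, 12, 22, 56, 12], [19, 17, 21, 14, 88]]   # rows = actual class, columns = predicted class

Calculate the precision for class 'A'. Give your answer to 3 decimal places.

0.775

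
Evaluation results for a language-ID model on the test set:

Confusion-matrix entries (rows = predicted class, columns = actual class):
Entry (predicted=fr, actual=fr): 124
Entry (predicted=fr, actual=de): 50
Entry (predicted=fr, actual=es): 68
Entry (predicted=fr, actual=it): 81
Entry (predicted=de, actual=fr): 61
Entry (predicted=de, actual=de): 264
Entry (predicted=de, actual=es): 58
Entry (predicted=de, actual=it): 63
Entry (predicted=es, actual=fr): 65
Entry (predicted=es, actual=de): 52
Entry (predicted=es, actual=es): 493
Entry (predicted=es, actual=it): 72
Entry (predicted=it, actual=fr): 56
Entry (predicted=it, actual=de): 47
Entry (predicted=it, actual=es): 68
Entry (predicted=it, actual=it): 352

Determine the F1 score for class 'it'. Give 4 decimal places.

0.6453

Take TP from the diagonal, FP from the rest of the 'it' prediction marginal, FN from the rest of the 'it' actual marginal.
F1 score = 2·TP/(2·TP+FP+FN).
it: TP=352, FP=56+47+68=171, FN=81+63+72=216 → 704/1091 = 0.64528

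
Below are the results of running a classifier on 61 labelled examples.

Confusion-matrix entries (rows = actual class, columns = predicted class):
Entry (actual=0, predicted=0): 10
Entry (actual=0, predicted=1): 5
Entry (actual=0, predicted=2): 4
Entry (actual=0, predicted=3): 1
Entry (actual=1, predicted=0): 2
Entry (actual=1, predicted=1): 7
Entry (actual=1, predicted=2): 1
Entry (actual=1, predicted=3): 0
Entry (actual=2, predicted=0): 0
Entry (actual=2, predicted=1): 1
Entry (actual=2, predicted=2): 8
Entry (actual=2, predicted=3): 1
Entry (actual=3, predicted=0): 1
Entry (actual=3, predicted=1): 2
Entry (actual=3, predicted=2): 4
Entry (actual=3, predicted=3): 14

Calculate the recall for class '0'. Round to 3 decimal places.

0.500

One-vs-rest for '0': TP = diagonal; FP = other classes predicted '0'; FN = '0' predicted as other.
recall = TP/(TP+FN).
0: TP=10, FN=5+4+1=10 → 10/20 = 0.5000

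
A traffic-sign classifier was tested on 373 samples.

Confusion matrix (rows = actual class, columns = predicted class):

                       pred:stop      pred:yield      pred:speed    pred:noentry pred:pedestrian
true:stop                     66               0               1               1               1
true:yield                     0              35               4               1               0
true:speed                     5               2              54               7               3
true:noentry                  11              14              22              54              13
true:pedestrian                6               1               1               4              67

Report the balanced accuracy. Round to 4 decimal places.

Balanced accuracy = mean of per-class recall.
  stop: recall = 66/69 = 0.95652
  yield: recall = 35/40 = 0.87500
  speed: recall = 54/71 = 0.76056
  noentry: recall = 54/114 = 0.47368
  pedestrian: recall = 67/79 = 0.84810
Mean = (0.95652 + 0.87500 + 0.76056 + 0.47368 + 0.84810) / 5 = 0.7828

0.7828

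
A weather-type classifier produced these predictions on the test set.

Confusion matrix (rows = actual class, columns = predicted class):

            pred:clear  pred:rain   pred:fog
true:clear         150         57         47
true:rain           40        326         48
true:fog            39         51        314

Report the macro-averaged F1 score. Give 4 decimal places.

Per-class F1 score (2·TP/(2·TP+FP+FN)):
  clear: TP=150, FP=40+39=79, FN=57+47=104 → 300/483 = 0.62112
  rain: TP=326, FP=57+51=108, FN=40+48=88 → 652/848 = 0.76887
  fog: TP=314, FP=47+48=95, FN=39+51=90 → 628/813 = 0.77245
Macro-F1 score = mean = (0.62112 + 0.76887 + 0.77245) / 3 = 0.7208

0.7208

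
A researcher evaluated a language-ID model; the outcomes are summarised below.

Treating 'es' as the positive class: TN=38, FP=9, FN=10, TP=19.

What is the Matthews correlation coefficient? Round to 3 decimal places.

0.467

MCC = (TP·TN − FP·FN) / √((TP+FP)(TP+FN)(TN+FP)(TN+FN))
Numerator = 19·38 − 9·10 = 632
Denominator = √(28·29·47·48) = √1831872 = 1353.4667
MCC = 632 / 1353.4667 = 0.467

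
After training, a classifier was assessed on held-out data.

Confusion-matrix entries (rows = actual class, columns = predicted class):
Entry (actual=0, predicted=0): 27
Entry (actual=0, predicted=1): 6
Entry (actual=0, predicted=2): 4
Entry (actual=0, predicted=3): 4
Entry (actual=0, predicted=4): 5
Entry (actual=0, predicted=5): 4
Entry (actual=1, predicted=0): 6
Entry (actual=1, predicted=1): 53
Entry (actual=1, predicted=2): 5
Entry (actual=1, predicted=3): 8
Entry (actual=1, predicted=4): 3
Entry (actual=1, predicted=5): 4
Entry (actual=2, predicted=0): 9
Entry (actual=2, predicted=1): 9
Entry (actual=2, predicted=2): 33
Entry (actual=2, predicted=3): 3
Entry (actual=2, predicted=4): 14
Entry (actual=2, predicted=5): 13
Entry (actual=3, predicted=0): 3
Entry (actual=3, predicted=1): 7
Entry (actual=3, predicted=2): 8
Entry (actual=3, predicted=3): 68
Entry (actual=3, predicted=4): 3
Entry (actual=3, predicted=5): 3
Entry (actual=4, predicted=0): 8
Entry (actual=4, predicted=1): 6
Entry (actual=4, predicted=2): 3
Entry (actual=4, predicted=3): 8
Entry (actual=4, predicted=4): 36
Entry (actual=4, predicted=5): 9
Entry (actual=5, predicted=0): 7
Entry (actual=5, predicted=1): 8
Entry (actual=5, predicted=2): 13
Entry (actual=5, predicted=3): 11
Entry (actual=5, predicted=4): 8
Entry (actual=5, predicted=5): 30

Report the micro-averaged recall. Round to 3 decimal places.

0.550

Micro-averaging pools counts across classes: ΣTP=247, ΣFP=202, ΣFN=202.
Micro-recall = TP/(TP+FN) on pooled counts = 0.550 (equals overall accuracy in single-label multiclass).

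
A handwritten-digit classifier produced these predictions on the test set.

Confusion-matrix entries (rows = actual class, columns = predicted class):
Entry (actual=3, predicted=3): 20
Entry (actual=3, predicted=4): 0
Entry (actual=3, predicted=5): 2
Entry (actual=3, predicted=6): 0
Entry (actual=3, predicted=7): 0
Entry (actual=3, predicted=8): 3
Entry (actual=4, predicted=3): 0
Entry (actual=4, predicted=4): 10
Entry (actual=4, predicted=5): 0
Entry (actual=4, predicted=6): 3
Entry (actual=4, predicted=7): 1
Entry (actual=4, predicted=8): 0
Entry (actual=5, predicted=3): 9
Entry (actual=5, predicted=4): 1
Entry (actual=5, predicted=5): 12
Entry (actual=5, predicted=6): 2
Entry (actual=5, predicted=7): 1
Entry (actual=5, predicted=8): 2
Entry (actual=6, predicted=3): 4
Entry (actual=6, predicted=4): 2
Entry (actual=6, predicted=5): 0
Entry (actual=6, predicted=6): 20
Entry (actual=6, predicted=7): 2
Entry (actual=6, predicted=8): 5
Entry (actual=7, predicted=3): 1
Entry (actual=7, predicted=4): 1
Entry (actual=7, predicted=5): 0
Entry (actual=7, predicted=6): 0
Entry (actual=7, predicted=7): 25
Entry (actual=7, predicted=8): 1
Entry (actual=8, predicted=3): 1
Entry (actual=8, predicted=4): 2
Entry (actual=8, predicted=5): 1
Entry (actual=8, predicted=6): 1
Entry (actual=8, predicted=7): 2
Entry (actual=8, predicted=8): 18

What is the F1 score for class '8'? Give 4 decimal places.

Take TP from the diagonal, FP from the rest of the '8' prediction marginal, FN from the rest of the '8' actual marginal.
F1 score = 2·TP/(2·TP+FP+FN).
8: TP=18, FP=3+0+2+5+1=11, FN=1+2+1+1+2=7 → 36/54 = 0.66667

0.6667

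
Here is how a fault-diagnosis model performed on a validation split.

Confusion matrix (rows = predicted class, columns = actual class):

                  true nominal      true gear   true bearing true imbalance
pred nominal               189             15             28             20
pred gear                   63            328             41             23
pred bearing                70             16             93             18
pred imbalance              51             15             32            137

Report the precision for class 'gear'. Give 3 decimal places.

0.721

Take TP from the diagonal, FP from the rest of the 'gear' prediction marginal, FN from the rest of the 'gear' actual marginal.
precision = TP/(TP+FP).
gear: TP=328, FP=63+41+23=127 → 328/455 = 0.7209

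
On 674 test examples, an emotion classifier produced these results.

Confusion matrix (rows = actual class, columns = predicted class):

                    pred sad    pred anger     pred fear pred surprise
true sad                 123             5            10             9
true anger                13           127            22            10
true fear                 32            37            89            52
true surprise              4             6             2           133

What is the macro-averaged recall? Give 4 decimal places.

0.7290

Per-class recall (TP/(TP+FN)):
  sad: TP=123, FN=5+10+9=24 → 123/147 = 0.83673
  anger: TP=127, FN=13+22+10=45 → 127/172 = 0.73837
  fear: TP=89, FN=32+37+52=121 → 89/210 = 0.42381
  surprise: TP=133, FN=4+6+2=12 → 133/145 = 0.91724
Macro-recall = mean = (0.83673 + 0.73837 + 0.42381 + 0.91724) / 4 = 0.7290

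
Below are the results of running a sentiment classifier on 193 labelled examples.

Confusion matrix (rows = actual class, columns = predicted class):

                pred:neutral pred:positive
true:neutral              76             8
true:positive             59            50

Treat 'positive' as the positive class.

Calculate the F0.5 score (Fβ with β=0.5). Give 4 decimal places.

0.7331

Fβ = (1+β²)·TP / ((1+β²)·TP + β²·FN + FP), with β²=1/4
= 1.25·50 / (1.25·50 + 0.25·59 + 8) = 0.7331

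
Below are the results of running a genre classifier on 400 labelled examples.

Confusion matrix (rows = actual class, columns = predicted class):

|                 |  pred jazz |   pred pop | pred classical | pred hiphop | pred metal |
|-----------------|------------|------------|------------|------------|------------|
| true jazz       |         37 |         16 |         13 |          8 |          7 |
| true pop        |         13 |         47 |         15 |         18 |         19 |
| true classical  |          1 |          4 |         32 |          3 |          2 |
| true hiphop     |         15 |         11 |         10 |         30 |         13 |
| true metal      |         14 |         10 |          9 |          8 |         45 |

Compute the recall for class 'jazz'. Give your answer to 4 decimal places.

0.4568

Treat 'jazz' as positive and all other classes as negative.
recall = TP/(TP+FN).
jazz: TP=37, FN=16+13+8+7=44 → 37/81 = 0.45679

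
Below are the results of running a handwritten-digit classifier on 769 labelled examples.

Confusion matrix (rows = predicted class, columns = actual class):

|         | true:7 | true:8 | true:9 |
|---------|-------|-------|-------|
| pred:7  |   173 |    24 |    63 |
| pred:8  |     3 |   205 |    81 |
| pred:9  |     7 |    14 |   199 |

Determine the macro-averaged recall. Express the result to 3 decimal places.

0.790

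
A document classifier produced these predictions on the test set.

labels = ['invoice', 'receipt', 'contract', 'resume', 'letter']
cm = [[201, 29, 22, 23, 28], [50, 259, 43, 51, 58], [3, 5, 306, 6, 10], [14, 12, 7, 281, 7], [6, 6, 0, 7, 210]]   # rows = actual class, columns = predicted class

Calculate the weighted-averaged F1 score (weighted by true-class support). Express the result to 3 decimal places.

Per-class F1 score (2·TP/(2·TP+FP+FN)):
  invoice: TP=201, FP=50+3+14+6=73, FN=29+22+23+28=102 → 402/577 = 0.6967
  receipt: TP=259, FP=29+5+12+6=52, FN=50+43+51+58=202 → 518/772 = 0.6710
  contract: TP=306, FP=22+43+7+0=72, FN=3+5+6+10=24 → 612/708 = 0.8644
  resume: TP=281, FP=23+51+6+7=87, FN=14+12+7+7=40 → 562/689 = 0.8157
  letter: TP=210, FP=28+58+10+7=103, FN=6+6+0+7=19 → 420/542 = 0.7749
Weighted-F1 score = Σ (supportᵢ/N)·F1 scoreᵢ with N=1644: (303/1644)·0.6967 + (461/1644)·0.6710 + (330/1644)·0.8644 + (321/1644)·0.8157 + (229/1644)·0.7749 = 0.757

0.757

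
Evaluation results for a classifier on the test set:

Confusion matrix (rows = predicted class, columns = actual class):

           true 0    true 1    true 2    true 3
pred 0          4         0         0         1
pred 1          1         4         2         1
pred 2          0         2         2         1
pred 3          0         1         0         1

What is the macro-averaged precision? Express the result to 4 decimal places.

Per-class precision (TP/(TP+FP)):
  0: TP=4, FP=0+0+1=1 → 4/5 = 0.80000
  1: TP=4, FP=1+2+1=4 → 4/8 = 0.50000
  2: TP=2, FP=0+2+1=3 → 2/5 = 0.40000
  3: TP=1, FP=0+1+0=1 → 1/2 = 0.50000
Macro-precision = mean = (0.80000 + 0.50000 + 0.40000 + 0.50000) / 4 = 0.5500

0.5500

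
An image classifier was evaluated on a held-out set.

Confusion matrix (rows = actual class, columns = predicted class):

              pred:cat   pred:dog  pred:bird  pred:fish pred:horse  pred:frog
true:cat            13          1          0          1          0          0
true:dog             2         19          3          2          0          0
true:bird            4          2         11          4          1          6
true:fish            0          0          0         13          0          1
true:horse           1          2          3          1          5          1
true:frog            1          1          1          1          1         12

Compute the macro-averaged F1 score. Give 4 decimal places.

Per-class F1 score (2·TP/(2·TP+FP+FN)):
  cat: TP=13, FP=2+4+0+1+1=8, FN=1+0+1+0+0=2 → 26/36 = 0.72222
  dog: TP=19, FP=1+2+0+2+1=6, FN=2+3+2+0+0=7 → 38/51 = 0.74510
  bird: TP=11, FP=0+3+0+3+1=7, FN=4+2+4+1+6=17 → 22/46 = 0.47826
  fish: TP=13, FP=1+2+4+1+1=9, FN=0+0+0+0+1=1 → 26/36 = 0.72222
  horse: TP=5, FP=0+0+1+0+1=2, FN=1+2+3+1+1=8 → 10/20 = 0.50000
  frog: TP=12, FP=0+0+6+1+1=8, FN=1+1+1+1+1=5 → 24/37 = 0.64865
Macro-F1 score = mean = (0.72222 + 0.74510 + 0.47826 + 0.72222 + 0.50000 + 0.64865) / 6 = 0.6361

0.6361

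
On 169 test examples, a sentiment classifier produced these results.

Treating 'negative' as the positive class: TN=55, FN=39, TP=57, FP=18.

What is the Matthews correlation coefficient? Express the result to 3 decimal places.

0.346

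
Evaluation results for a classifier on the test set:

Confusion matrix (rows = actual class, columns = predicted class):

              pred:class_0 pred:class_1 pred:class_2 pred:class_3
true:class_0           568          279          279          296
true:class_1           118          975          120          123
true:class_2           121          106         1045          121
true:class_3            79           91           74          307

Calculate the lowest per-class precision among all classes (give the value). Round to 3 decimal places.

Per-class precision (TP/(TP+FP)):
  class_0: TP=568, FP=118+121+79=318 → 568/886 = 0.6411
  class_1: TP=975, FP=279+106+91=476 → 975/1451 = 0.6720
  class_2: TP=1045, FP=279+120+74=473 → 1045/1518 = 0.6884
  class_3: TP=307, FP=296+123+121=540 → 307/847 = 0.3625
Lowest is class 'class_3' with precision = 0.362.

0.362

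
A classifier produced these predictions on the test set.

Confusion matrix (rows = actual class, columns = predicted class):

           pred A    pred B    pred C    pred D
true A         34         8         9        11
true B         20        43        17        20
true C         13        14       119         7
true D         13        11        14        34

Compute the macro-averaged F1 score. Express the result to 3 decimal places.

Per-class F1 score (2·TP/(2·TP+FP+FN)):
  A: TP=34, FP=20+13+13=46, FN=8+9+11=28 → 68/142 = 0.4789
  B: TP=43, FP=8+14+11=33, FN=20+17+20=57 → 86/176 = 0.4886
  C: TP=119, FP=9+17+14=40, FN=13+14+7=34 → 238/312 = 0.7628
  D: TP=34, FP=11+20+7=38, FN=13+11+14=38 → 68/144 = 0.4722
Macro-F1 score = mean = (0.4789 + 0.4886 + 0.7628 + 0.4722) / 4 = 0.551

0.551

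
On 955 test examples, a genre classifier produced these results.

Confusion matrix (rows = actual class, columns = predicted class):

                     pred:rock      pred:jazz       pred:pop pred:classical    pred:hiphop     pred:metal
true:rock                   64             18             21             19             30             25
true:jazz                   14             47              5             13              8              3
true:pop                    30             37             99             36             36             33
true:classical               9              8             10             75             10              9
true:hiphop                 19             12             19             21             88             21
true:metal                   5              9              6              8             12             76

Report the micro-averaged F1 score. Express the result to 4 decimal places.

Micro-averaging pools counts across classes: ΣTP=449, ΣFP=506, ΣFN=506.
Micro-F1 score = 2·TP/(2·TP+FP+FN) on pooled counts = 0.4702 (equals overall accuracy in single-label multiclass).

0.4702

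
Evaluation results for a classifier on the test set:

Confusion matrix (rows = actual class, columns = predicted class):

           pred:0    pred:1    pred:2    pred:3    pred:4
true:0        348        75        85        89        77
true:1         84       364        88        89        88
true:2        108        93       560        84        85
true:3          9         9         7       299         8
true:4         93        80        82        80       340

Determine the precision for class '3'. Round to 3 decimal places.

Treat '3' as positive and all other classes as negative.
precision = TP/(TP+FP).
3: TP=299, FP=89+89+84+80=342 → 299/641 = 0.4665

0.466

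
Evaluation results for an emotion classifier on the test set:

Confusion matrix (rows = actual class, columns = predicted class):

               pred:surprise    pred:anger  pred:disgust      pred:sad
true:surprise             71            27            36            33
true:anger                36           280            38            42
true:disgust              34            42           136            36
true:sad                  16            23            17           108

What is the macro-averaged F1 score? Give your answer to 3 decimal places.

Per-class F1 score (2·TP/(2·TP+FP+FN)):
  surprise: TP=71, FP=36+34+16=86, FN=27+36+33=96 → 142/324 = 0.4383
  anger: TP=280, FP=27+42+23=92, FN=36+38+42=116 → 560/768 = 0.7292
  disgust: TP=136, FP=36+38+17=91, FN=34+42+36=112 → 272/475 = 0.5726
  sad: TP=108, FP=33+42+36=111, FN=16+23+17=56 → 216/383 = 0.5640
Macro-F1 score = mean = (0.4383 + 0.7292 + 0.5726 + 0.5640) / 4 = 0.576

0.576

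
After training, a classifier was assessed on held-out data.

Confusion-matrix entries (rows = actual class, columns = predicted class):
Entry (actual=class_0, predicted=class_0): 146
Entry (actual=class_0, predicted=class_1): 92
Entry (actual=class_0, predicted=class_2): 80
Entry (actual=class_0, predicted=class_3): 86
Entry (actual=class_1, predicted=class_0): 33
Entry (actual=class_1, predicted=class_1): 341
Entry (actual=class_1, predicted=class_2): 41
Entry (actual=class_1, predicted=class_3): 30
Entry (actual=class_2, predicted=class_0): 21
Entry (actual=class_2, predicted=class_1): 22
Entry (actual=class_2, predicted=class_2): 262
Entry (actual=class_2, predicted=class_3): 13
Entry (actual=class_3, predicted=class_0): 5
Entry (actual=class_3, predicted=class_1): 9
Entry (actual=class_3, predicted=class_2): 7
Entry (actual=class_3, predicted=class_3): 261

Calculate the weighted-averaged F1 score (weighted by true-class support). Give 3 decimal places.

Per-class F1 score (2·TP/(2·TP+FP+FN)):
  class_0: TP=146, FP=33+21+5=59, FN=92+80+86=258 → 292/609 = 0.4795
  class_1: TP=341, FP=92+22+9=123, FN=33+41+30=104 → 682/909 = 0.7503
  class_2: TP=262, FP=80+41+7=128, FN=21+22+13=56 → 524/708 = 0.7401
  class_3: TP=261, FP=86+30+13=129, FN=5+9+7=21 → 522/672 = 0.7768
Weighted-F1 score = Σ (supportᵢ/N)·F1 scoreᵢ with N=1449: (404/1449)·0.4795 + (445/1449)·0.7503 + (318/1449)·0.7401 + (282/1449)·0.7768 = 0.678

0.678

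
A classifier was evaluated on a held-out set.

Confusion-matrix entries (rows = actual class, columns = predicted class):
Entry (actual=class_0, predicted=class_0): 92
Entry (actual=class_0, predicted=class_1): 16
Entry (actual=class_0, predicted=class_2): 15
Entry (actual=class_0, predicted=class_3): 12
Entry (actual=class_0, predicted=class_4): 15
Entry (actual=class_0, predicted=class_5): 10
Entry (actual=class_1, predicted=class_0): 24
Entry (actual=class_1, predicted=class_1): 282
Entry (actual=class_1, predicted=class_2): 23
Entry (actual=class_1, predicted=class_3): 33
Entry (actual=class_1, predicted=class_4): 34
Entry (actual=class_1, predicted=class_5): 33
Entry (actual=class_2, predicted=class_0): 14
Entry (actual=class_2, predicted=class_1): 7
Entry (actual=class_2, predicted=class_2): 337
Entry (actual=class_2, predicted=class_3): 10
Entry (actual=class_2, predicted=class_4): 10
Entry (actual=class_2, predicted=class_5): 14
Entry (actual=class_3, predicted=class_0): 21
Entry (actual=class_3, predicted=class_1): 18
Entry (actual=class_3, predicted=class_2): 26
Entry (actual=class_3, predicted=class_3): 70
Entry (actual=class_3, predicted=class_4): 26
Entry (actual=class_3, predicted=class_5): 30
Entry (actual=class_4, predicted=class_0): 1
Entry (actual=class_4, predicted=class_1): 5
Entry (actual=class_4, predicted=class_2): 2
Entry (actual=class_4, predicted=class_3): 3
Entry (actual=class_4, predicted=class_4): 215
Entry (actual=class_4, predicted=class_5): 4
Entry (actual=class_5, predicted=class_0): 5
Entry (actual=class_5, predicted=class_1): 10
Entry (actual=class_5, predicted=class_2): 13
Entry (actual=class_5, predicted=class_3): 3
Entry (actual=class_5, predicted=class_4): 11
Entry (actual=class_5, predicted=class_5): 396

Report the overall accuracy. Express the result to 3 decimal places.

0.757

Accuracy = trace / total = (92+282+337+70+215+396=1392) / 1840 = 1392/1840 = 0.757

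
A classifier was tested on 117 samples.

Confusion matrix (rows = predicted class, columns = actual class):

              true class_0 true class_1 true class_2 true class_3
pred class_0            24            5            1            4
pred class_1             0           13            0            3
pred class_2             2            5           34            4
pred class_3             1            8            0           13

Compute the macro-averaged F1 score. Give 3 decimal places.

0.689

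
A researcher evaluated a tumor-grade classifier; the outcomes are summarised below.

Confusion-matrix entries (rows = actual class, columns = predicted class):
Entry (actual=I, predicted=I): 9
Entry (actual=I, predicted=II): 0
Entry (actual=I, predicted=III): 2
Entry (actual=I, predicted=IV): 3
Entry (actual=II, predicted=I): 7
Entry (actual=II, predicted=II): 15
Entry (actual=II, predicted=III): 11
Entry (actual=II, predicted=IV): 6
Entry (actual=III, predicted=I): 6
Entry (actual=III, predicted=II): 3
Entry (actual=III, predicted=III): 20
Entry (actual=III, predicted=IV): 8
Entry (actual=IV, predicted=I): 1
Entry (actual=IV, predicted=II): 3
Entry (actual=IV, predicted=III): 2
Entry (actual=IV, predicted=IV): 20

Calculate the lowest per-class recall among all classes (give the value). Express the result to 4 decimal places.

Per-class recall (TP/(TP+FN)):
  I: TP=9, FN=0+2+3=5 → 9/14 = 0.64286
  II: TP=15, FN=7+11+6=24 → 15/39 = 0.38462
  III: TP=20, FN=6+3+8=17 → 20/37 = 0.54054
  IV: TP=20, FN=1+3+2=6 → 20/26 = 0.76923
Lowest is class 'II' with recall = 0.3846.

0.3846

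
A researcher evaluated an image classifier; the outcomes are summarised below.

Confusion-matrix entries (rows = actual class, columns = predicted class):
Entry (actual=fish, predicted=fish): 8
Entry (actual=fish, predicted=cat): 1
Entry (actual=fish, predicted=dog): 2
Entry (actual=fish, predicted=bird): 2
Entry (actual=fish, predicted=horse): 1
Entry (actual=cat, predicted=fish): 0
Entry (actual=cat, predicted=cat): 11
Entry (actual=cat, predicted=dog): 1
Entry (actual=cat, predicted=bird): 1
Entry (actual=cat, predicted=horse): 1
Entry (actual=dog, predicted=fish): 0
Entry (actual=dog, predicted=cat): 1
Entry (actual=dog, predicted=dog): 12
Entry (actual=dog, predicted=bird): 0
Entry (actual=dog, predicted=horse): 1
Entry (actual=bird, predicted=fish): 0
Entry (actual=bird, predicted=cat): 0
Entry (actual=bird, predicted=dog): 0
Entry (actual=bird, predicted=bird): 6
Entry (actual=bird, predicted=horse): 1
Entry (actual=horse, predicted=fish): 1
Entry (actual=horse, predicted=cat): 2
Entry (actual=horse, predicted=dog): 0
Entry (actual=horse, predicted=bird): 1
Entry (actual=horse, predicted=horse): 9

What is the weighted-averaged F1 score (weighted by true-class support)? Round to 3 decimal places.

Per-class F1 score (2·TP/(2·TP+FP+FN)):
  fish: TP=8, FP=0+0+0+1=1, FN=1+2+2+1=6 → 16/23 = 0.6957
  cat: TP=11, FP=1+1+0+2=4, FN=0+1+1+1=3 → 22/29 = 0.7586
  dog: TP=12, FP=2+1+0+0=3, FN=0+1+0+1=2 → 24/29 = 0.8276
  bird: TP=6, FP=2+1+0+1=4, FN=0+0+0+1=1 → 12/17 = 0.7059
  horse: TP=9, FP=1+1+1+1=4, FN=1+2+0+1=4 → 18/26 = 0.6923
Weighted-F1 score = Σ (supportᵢ/N)·F1 scoreᵢ with N=62: (14/62)·0.6957 + (14/62)·0.7586 + (14/62)·0.8276 + (7/62)·0.7059 + (13/62)·0.6923 = 0.740

0.740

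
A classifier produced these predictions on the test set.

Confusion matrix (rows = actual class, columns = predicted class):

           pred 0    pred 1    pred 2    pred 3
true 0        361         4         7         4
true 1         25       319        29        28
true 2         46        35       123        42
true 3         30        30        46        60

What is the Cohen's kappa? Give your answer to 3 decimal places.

0.617

Observed agreement pₒ = trace/N = 863/1189 = 0.7258
Expected agreement pₑ = Σ (rowᵢ·colᵢ)/N² = (376·462 + 401·388 + 246·205 + 166·134)/1189² = 0.2843
κ = (pₒ − pₑ)/(1 − pₑ) = (0.7258 − 0.2843)/(1 − 0.2843) = 0.617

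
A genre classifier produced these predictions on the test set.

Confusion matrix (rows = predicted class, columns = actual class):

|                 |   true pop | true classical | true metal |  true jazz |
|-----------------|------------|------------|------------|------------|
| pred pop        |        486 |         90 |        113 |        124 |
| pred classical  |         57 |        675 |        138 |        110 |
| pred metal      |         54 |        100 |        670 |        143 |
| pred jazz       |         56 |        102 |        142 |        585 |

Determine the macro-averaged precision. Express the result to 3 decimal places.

0.660

Per-class precision (TP/(TP+FP)):
  pop: TP=486, FP=90+113+124=327 → 486/813 = 0.5978
  classical: TP=675, FP=57+138+110=305 → 675/980 = 0.6888
  metal: TP=670, FP=54+100+143=297 → 670/967 = 0.6929
  jazz: TP=585, FP=56+102+142=300 → 585/885 = 0.6610
Macro-precision = mean = (0.5978 + 0.6888 + 0.6929 + 0.6610) / 4 = 0.660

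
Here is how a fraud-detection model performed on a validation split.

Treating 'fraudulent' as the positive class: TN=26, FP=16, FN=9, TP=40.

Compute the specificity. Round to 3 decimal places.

Specificity = TN/(TN+FP) = 26/(26+16) = 0.619

0.619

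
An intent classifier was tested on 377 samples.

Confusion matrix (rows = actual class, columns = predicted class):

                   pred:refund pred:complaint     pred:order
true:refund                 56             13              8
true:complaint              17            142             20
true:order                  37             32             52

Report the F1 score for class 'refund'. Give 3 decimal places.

0.599

F1 score = 2·TP/(2·TP+FP+FN).
refund: TP=56, FP=17+37=54, FN=13+8=21 → 112/187 = 0.5989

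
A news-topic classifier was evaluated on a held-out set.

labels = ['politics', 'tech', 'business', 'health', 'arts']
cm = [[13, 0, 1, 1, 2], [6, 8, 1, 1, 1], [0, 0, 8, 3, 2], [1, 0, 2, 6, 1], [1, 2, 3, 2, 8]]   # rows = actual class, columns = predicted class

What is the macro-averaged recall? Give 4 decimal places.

Per-class recall (TP/(TP+FN)):
  politics: TP=13, FN=0+1+1+2=4 → 13/17 = 0.76471
  tech: TP=8, FN=6+1+1+1=9 → 8/17 = 0.47059
  business: TP=8, FN=0+0+3+2=5 → 8/13 = 0.61538
  health: TP=6, FN=1+0+2+1=4 → 6/10 = 0.60000
  arts: TP=8, FN=1+2+3+2=8 → 8/16 = 0.50000
Macro-recall = mean = (0.76471 + 0.47059 + 0.61538 + 0.60000 + 0.50000) / 5 = 0.5901

0.5901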